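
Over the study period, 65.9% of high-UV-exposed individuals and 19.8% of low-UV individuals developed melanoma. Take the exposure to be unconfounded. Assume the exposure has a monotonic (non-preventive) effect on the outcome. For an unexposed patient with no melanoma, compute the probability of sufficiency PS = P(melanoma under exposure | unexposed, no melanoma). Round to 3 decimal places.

p₁ = 0.659, p₀ = 0.198.
Under exogeneity and monotonicity, PS = (p₁ − p₀) / (1 − p₀).
PS = (0.659 − 0.198) / (1 − 0.198) = 0.461 / 0.802 ≈ 0.5748

PS ≈ 0.575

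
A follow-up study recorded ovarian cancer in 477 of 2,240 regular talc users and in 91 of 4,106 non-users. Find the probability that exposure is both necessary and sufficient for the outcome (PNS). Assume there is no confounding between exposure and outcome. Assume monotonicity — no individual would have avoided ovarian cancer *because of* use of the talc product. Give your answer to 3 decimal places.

PNS ≈ 0.191

p₁ = P(outcome | exposed) = 477/2240 = 0.21295
p₀ = P(outcome | unexposed) = 91/4106 = 0.022163
Under exogeneity and monotonicity, PNS = p₁ − p₀.
PNS = 0.21295 − 0.022163 = 0.19078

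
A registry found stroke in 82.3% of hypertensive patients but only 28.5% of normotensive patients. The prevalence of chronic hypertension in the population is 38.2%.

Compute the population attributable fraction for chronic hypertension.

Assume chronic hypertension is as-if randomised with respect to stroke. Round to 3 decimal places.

p₁ = 0.823, p₀ = 0.285.
Overall risk P(Y=1) = π·p₁ + (1−π)·p₀ = 0.382×0.823 + 0.618×0.285 = 0.49052.
Under exogeneity, PAF = [P(Y=1) − p₀] / P(Y=1).
PAF = (0.49052 − 0.285) / 0.49052 ≈ 0.4190

PAF ≈ 0.419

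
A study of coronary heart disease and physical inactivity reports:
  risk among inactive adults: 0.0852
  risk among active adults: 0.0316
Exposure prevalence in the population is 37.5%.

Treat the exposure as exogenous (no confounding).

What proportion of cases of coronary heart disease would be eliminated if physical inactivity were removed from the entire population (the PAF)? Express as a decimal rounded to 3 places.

Let p₁ = 0.0852, p₀ = 0.0316.
Overall risk P(Y=1) = π·p₁ + (1−π)·p₀ = 0.375×0.0852 + 0.625×0.0316 = 0.0517.
Under exogeneity, PAF = [P(Y=1) − p₀] / P(Y=1).
PAF = (0.0517 − 0.0316) / 0.0517 ≈ 0.3888

PAF ≈ 0.389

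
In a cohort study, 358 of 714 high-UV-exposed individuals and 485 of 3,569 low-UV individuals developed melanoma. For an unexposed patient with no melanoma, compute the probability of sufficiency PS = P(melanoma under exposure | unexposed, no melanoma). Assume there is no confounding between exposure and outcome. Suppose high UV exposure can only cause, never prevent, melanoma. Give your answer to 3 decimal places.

PS ≈ 0.423

p₁ = P(outcome | exposed) = 358/714 = 0.5014
p₀ = P(outcome | unexposed) = 485/3569 = 0.13589
Under exogeneity and monotonicity, PS = (p₁ − p₀) / (1 − p₀).
PS = (0.5014 − 0.13589) / (1 − 0.13589) = 0.36551 / 0.86411 ≈ 0.4230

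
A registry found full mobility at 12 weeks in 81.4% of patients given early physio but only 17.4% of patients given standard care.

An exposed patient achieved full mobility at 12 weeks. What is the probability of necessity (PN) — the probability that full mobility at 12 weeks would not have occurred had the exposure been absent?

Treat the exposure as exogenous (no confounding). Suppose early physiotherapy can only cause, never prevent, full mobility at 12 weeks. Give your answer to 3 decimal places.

p₁ = 0.814, p₀ = 0.174.
Under exogeneity and monotonicity, PN = (p₁ − p₀) / p₁.
PN = (0.814 − 0.174) / 0.814 = 0.64 / 0.814 ≈ 0.7862

PN ≈ 0.786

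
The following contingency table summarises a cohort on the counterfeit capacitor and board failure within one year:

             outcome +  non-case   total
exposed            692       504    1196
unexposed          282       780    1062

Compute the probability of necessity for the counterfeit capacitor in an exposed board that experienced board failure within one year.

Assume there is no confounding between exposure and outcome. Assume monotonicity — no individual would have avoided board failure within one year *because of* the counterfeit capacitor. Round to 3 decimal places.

p₁ = P(outcome | exposed) = 692/1196 = 0.5786
p₀ = P(outcome | unexposed) = 282/1062 = 0.26554
Under exogeneity and monotonicity, PN = (p₁ − p₀)/p₁.
PN = (0.5786 − 0.26554) / 0.5786 ≈ 0.5411

PN ≈ 0.541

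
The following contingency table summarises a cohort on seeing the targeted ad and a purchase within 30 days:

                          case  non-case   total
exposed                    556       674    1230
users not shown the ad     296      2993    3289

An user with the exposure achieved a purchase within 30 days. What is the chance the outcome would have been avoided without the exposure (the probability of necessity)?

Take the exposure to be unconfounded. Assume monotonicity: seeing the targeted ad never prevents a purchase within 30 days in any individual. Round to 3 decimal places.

p₁ = P(outcome | exposed) = 556/1230 = 0.45203
p₀ = P(outcome | unexposed) = 296/3289 = 0.089997
Under exogeneity and monotonicity, PN = (p₁ − p₀)/p₁.
PN = (0.45203 − 0.089997) / 0.45203 ≈ 0.8009

PN ≈ 0.801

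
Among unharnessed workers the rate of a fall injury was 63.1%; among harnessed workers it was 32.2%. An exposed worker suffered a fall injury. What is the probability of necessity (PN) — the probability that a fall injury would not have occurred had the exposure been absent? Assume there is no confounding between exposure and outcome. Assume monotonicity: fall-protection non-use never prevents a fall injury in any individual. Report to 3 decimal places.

p₁ = 0.631, p₀ = 0.322.
Under exogeneity and monotonicity, PN = (p₁ − p₀) / p₁.
PN = (0.631 − 0.322) / 0.631 = 0.309 / 0.631 ≈ 0.4897

PN ≈ 0.490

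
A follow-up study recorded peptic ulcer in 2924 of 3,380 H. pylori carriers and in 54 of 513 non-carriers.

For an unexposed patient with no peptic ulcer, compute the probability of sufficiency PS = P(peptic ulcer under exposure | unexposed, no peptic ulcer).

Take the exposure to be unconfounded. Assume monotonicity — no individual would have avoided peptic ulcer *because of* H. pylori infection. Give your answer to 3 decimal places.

PS ≈ 0.849

p₁ = P(outcome | exposed) = 2924/3380 = 0.86509
p₀ = P(outcome | unexposed) = 54/513 = 0.10526
Under exogeneity and monotonicity, PS = (p₁ − p₀) / (1 − p₀).
PS = (0.86509 − 0.10526) / (1 − 0.10526) = 0.75983 / 0.89474 ≈ 0.8492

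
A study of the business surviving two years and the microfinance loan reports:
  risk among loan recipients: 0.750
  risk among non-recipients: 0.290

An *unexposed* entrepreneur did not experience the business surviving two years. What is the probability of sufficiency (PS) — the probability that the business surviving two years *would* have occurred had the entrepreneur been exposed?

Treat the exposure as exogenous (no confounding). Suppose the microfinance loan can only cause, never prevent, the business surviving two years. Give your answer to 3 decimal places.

PS ≈ 0.648

Let p₁ = 0.75, p₀ = 0.29.
Under exogeneity and monotonicity, PS = (p₁ − p₀) / (1 − p₀).
PS = (0.75 − 0.29) / (1 − 0.29) = 0.46 / 0.71 ≈ 0.6479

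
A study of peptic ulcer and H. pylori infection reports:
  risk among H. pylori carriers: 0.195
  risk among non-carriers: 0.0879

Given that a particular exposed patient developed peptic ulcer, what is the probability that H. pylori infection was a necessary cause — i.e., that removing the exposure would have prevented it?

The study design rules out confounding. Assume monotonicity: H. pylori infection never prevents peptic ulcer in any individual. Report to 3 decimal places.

Let p₁ = 0.195, p₀ = 0.0879.
Under exogeneity and monotonicity, PN = (p₁ − p₀) / p₁.
PN = (0.195 − 0.0879) / 0.195 = 0.1071 / 0.195 ≈ 0.5492

PN ≈ 0.549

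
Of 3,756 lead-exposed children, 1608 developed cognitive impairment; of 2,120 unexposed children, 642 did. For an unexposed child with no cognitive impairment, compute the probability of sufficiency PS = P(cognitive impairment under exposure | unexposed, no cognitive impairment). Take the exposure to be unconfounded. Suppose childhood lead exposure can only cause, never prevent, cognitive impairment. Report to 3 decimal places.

p₁ = P(outcome | exposed) = 1608/3756 = 0.42812
p₀ = P(outcome | unexposed) = 642/2120 = 0.30283
Under exogeneity and monotonicity, PS = (p₁ − p₀) / (1 − p₀).
PS = (0.42812 − 0.30283) / (1 − 0.30283) = 0.12528 / 0.69717 ≈ 0.1797

PS ≈ 0.180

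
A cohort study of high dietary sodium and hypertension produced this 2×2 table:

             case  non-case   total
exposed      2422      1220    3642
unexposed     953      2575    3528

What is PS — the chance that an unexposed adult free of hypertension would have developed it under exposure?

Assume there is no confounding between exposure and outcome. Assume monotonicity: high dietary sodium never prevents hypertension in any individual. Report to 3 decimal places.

PS ≈ 0.541

p₁ = P(outcome | exposed) = 2422/3642 = 0.66502
p₀ = P(outcome | unexposed) = 953/3528 = 0.27012
Under exogeneity and monotonicity, PS = (p₁ − p₀) / (1 − p₀).
PS = (0.66502 − 0.27012) / (1 − 0.27012) = 0.39489 / 0.72988 ≈ 0.5410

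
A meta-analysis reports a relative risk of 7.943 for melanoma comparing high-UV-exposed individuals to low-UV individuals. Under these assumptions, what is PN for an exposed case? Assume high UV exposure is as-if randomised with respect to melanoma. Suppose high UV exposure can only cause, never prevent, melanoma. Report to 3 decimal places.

Under exogeneity and monotonicity, PN = (RR − 1) / RR = 1 − 1/RR.
PN = (7.943 − 1) / 7.943 = 6.943 / 7.943 ≈ 0.8741

PN ≈ 0.874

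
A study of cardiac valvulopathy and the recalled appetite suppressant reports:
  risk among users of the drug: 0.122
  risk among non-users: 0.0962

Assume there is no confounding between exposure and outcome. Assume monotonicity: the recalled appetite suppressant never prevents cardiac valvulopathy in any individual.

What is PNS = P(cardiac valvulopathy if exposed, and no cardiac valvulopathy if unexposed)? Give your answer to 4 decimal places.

Let p₁ = 0.122, p₀ = 0.0962.
Under exogeneity and monotonicity, PNS = p₁ − p₀.
PNS = 0.122 − 0.0962 = 0.0258

PNS ≈ 0.0258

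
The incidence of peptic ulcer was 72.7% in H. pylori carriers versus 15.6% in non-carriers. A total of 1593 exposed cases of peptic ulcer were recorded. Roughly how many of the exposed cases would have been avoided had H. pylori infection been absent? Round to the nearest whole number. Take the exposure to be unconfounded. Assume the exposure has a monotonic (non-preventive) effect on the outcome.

about 1251 cases

p₁ = 0.727, p₀ = 0.156.
PN = (p₁ − p₀)/p₁ = (0.727 − 0.156) / 0.727 ≈ 0.78542.
Attributable cases ≈ PN × (exposed cases) = 0.78542 × 1593 ≈ 1251.17.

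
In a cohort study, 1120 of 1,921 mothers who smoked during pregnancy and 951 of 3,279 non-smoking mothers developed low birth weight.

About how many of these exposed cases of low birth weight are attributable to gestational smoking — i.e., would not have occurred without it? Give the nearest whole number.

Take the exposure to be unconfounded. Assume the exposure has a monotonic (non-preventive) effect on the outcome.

p₁ = P(outcome | exposed) = 1120/1921 = 0.58303
p₀ = P(outcome | unexposed) = 951/3279 = 0.29003
PN = (p₁ − p₀)/p₁ = (0.58303 − 0.29003) / 0.58303 ≈ 0.50255.
Attributable cases ≈ PN × (exposed cases) = 0.50255 × 1120 ≈ 562.86.

about 563 cases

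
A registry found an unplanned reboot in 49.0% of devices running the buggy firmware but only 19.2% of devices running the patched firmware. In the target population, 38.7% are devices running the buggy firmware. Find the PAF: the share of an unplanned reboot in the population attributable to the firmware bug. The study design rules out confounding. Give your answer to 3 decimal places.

p₁ = 0.49, p₀ = 0.192.
Overall risk P(Y=1) = π·p₁ + (1−π)·p₀ = 0.387×0.49 + 0.613×0.192 = 0.30733.
Under exogeneity, PAF = [P(Y=1) − p₀] / P(Y=1).
PAF = (0.30733 − 0.192) / 0.30733 ≈ 0.3753

PAF ≈ 0.375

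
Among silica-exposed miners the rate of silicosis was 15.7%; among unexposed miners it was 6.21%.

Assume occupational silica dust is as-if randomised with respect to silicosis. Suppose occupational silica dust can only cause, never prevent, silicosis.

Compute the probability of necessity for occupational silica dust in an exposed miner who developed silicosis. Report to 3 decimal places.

PN ≈ 0.604

p₁ = 0.157, p₀ = 0.0621.
Under exogeneity and monotonicity, PN = (p₁ − p₀) / p₁.
PN = (0.157 − 0.0621) / 0.157 = 0.0949 / 0.157 ≈ 0.6045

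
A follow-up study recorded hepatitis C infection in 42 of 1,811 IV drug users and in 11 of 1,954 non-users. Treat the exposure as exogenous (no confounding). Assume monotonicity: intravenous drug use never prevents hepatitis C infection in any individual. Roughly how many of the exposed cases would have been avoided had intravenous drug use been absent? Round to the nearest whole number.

about 32 cases

p₁ = P(outcome | exposed) = 42/1811 = 0.023192
p₀ = P(outcome | unexposed) = 11/1954 = 0.0056295
PN = (p₁ − p₀)/p₁ = (0.023192 − 0.0056295) / 0.023192 ≈ 0.75726.
Attributable cases ≈ PN × (exposed cases) = 0.75726 × 42 ≈ 31.81.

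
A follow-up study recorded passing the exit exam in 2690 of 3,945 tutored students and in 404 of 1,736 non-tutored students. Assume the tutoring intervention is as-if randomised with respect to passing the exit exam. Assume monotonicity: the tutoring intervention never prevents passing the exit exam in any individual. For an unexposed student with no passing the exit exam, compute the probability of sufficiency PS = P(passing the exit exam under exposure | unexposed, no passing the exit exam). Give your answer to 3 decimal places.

PS ≈ 0.585

p₁ = P(outcome | exposed) = 2690/3945 = 0.68188
p₀ = P(outcome | unexposed) = 404/1736 = 0.23272
Under exogeneity and monotonicity, PS = (p₁ − p₀) / (1 − p₀).
PS = (0.68188 − 0.23272) / (1 − 0.23272) = 0.44916 / 0.76728 ≈ 0.5854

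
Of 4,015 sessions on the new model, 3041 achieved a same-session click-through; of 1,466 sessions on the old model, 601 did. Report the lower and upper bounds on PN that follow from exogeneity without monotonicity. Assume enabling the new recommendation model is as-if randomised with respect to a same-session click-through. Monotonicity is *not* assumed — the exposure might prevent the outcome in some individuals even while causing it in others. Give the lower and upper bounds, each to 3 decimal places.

p₁ = P(outcome | exposed) = 3041/4015 = 0.75741
p₀ = P(outcome | unexposed) = 601/1466 = 0.40996
Under exogeneity alone the bounds on PN are max{0,(p₁−p₀)/p₁} ≤ PN ≤ min{1,(1−p₀)/p₁}.
  lower = (p₁ − p₀)/p₁ = 0.34745 / 0.75741 ≈ 0.4587
  upper = min{1, (1 − p₀)/p₁} = 0.59004 / 0.75741 ≈ 0.7790

0.459 ≤ PN ≤ 0.779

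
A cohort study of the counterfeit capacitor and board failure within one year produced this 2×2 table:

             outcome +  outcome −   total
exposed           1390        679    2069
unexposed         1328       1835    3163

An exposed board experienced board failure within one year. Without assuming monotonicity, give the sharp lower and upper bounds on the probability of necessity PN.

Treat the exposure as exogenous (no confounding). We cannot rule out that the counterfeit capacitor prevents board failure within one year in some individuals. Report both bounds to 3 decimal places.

0.375 ≤ PN ≤ 0.864

p₁ = P(outcome | exposed) = 1390/2069 = 0.67182
p₀ = P(outcome | unexposed) = 1328/3163 = 0.41985
Under exogeneity alone the bounds on PN are max{0,(p₁−p₀)/p₁} ≤ PN ≤ min{1,(1−p₀)/p₁}.
  lower = (p₁ − p₀)/p₁ = 0.25197 / 0.67182 ≈ 0.3751
  upper = min{1, (1 − p₀)/p₁} = 0.58015 / 0.67182 ≈ 0.8635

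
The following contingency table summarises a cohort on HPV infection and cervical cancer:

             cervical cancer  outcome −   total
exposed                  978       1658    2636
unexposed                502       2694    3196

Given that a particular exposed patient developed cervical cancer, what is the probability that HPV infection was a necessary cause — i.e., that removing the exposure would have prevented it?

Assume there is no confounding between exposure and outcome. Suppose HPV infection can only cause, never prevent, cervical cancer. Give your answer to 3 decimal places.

PN ≈ 0.577

p₁ = P(outcome | exposed) = 978/2636 = 0.37102
p₀ = P(outcome | unexposed) = 502/3196 = 0.15707
Under exogeneity and monotonicity, PN = (p₁ − p₀)/p₁.
PN = (0.37102 − 0.15707) / 0.37102 ≈ 0.5766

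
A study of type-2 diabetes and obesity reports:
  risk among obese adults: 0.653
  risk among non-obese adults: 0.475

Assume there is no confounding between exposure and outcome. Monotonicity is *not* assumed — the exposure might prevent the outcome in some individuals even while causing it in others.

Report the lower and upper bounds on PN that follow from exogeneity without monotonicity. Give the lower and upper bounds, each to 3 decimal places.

Let p₁ = 0.653, p₀ = 0.475.
Under exogeneity alone the bounds on PN are max{0,(p₁−p₀)/p₁} ≤ PN ≤ min{1,(1−p₀)/p₁}.
  lower = (p₁ − p₀)/p₁ = 0.178 / 0.653 ≈ 0.2726
  upper = min{1, (1 − p₀)/p₁} = 0.525 / 0.653 ≈ 0.8040

0.273 ≤ PN ≤ 0.804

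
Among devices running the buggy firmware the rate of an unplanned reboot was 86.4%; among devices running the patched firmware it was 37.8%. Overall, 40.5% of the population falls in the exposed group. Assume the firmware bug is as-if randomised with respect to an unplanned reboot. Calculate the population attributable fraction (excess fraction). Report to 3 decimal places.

PAF ≈ 0.342

p₁ = 0.864, p₀ = 0.378.
Overall risk P(Y=1) = π·p₁ + (1−π)·p₀ = 0.405×0.864 + 0.595×0.378 = 0.57483.
Under exogeneity, PAF = [P(Y=1) − p₀] / P(Y=1).
PAF = (0.57483 − 0.378) / 0.57483 ≈ 0.3424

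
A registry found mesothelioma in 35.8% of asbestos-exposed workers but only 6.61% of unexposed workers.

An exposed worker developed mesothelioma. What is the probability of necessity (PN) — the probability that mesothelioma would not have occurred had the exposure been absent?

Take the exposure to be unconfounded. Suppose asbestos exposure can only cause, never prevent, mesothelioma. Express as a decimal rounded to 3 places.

PN ≈ 0.815

p₁ = 0.358, p₀ = 0.0661.
Under exogeneity and monotonicity, PN = (p₁ − p₀) / p₁.
PN = (0.358 − 0.0661) / 0.358 = 0.2919 / 0.358 ≈ 0.8154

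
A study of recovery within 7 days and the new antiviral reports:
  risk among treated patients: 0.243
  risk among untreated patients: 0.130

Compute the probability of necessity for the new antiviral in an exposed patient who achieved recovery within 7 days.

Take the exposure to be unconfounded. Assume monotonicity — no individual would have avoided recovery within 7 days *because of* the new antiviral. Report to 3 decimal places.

PN ≈ 0.465

Let p₁ = 0.243, p₀ = 0.13.
Under exogeneity and monotonicity, PN = (p₁ − p₀) / p₁.
PN = (0.243 − 0.13) / 0.243 = 0.113 / 0.243 ≈ 0.4650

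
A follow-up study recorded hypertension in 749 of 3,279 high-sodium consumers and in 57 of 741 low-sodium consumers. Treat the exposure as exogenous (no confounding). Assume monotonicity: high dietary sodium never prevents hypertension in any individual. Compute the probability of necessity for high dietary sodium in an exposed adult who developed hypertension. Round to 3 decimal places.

PN ≈ 0.663

p₁ = P(outcome | exposed) = 749/3279 = 0.22842
p₀ = P(outcome | unexposed) = 57/741 = 0.076923
Under exogeneity and monotonicity, PN = (p₁ − p₀) / p₁.
PN = (0.22842 − 0.076923) / 0.22842 = 0.1515 / 0.22842 ≈ 0.6632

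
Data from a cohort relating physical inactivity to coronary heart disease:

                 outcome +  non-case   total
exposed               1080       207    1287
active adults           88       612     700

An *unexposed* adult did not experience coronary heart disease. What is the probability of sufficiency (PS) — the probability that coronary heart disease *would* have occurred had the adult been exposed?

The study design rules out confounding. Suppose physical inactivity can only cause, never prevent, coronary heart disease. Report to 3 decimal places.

PS ≈ 0.816

p₁ = P(outcome | exposed) = 1080/1287 = 0.83916
p₀ = P(outcome | unexposed) = 88/700 = 0.12571
Under exogeneity and monotonicity, PS = (p₁ − p₀) / (1 − p₀).
PS = (0.83916 − 0.12571) / (1 − 0.12571) = 0.71345 / 0.87429 ≈ 0.8160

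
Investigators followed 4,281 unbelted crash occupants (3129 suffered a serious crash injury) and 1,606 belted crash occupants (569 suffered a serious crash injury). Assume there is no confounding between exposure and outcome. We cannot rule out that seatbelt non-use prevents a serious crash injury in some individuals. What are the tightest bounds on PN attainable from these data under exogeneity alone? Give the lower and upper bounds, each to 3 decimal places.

p₁ = P(outcome | exposed) = 3129/4281 = 0.7309
p₀ = P(outcome | unexposed) = 569/1606 = 0.3543
Under exogeneity alone the bounds on PN are max{0,(p₁−p₀)/p₁} ≤ PN ≤ min{1,(1−p₀)/p₁}.
  lower = (p₁ − p₀)/p₁ = 0.37661 / 0.7309 ≈ 0.5153
  upper = min{1, (1 − p₀)/p₁} = 0.6457 / 0.7309 ≈ 0.8834

0.515 ≤ PN ≤ 0.883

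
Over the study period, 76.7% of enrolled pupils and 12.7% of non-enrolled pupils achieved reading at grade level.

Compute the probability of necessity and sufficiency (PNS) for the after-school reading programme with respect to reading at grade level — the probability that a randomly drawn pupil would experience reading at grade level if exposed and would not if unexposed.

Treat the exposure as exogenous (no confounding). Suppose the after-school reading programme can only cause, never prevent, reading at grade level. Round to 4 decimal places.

p₁ = 0.767, p₀ = 0.127.
Under exogeneity and monotonicity, PNS = p₁ − p₀.
PNS = 0.767 − 0.127 = 0.64

PNS ≈ 0.6400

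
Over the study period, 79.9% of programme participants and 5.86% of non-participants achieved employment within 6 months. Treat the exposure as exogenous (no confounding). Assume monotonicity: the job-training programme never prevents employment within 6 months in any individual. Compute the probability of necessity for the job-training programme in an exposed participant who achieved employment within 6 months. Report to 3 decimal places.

p₁ = 0.799, p₀ = 0.0586.
Under exogeneity and monotonicity, PN = (p₁ − p₀) / p₁.
PN = (0.799 − 0.0586) / 0.799 = 0.7404 / 0.799 ≈ 0.9267

PN ≈ 0.927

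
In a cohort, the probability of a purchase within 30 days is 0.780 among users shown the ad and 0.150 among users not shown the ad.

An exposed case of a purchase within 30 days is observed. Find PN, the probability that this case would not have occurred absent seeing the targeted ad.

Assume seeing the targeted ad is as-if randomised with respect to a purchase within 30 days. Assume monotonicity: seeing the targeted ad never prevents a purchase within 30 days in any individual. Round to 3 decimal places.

Let p₁ = 0.78, p₀ = 0.15.
Under exogeneity and monotonicity, PN = (p₁ − p₀) / p₁.
PN = (0.78 − 0.15) / 0.78 = 0.63 / 0.78 ≈ 0.8077

PN ≈ 0.808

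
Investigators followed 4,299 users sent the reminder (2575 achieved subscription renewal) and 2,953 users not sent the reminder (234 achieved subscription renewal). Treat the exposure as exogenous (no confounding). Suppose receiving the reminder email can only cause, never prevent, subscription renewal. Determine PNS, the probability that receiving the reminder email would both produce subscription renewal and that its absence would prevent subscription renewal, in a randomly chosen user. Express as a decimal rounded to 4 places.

PNS ≈ 0.5197

p₁ = P(outcome | exposed) = 2575/4299 = 0.59898
p₀ = P(outcome | unexposed) = 234/2953 = 0.079241
Under exogeneity and monotonicity, PNS = p₁ − p₀.
PNS = 0.59898 − 0.079241 = 0.51974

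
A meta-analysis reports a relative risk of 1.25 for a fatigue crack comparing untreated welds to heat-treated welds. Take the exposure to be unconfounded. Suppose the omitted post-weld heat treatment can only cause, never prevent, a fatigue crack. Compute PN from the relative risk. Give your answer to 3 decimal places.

Under exogeneity and monotonicity, PN = (RR − 1) / RR = 1 − 1/RR.
PN = (1.25 − 1) / 1.25 = 0.25 / 1.25 ≈ 0.2000

PN ≈ 0.200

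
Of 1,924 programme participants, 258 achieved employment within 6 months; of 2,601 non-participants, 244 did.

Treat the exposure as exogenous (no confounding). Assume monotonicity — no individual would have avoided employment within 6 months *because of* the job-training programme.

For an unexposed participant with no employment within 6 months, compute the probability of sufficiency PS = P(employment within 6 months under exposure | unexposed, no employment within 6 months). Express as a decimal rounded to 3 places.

PS ≈ 0.044

p₁ = P(outcome | exposed) = 258/1924 = 0.1341
p₀ = P(outcome | unexposed) = 244/2601 = 0.09381
Under exogeneity and monotonicity, PS = (p₁ − p₀) / (1 − p₀).
PS = (0.1341 − 0.09381) / (1 − 0.09381) = 0.040286 / 0.90619 ≈ 0.0445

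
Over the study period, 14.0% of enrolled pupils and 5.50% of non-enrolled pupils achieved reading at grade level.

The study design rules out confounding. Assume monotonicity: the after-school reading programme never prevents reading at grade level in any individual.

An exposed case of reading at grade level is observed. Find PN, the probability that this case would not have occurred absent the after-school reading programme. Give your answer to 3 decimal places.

p₁ = 0.14, p₀ = 0.055.
Under exogeneity and monotonicity, PN = (p₁ − p₀) / p₁.
PN = (0.14 − 0.055) / 0.14 = 0.085 / 0.14 ≈ 0.6071

PN ≈ 0.607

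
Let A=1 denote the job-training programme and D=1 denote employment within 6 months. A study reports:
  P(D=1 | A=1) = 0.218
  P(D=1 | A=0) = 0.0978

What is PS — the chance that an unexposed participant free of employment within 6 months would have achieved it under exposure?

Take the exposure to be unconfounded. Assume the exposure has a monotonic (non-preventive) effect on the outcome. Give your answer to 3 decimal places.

Let p₁ = 0.218, p₀ = 0.0978.
Under exogeneity and monotonicity, PS = (p₁ − p₀) / (1 − p₀).
PS = (0.218 − 0.0978) / (1 − 0.0978) = 0.1202 / 0.9022 ≈ 0.1332

PS ≈ 0.133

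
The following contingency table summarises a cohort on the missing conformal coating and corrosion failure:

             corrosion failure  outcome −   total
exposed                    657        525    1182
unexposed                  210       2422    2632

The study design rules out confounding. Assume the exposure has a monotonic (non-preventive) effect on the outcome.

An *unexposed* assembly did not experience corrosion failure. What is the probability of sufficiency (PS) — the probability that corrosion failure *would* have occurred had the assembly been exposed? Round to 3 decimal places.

p₁ = P(outcome | exposed) = 657/1182 = 0.55584
p₀ = P(outcome | unexposed) = 210/2632 = 0.079787
Under exogeneity and monotonicity, PS = (p₁ − p₀)/(1 − p₀).
PS = (0.55584 − 0.079787) / 0.92021 ≈ 0.5173

PS ≈ 0.517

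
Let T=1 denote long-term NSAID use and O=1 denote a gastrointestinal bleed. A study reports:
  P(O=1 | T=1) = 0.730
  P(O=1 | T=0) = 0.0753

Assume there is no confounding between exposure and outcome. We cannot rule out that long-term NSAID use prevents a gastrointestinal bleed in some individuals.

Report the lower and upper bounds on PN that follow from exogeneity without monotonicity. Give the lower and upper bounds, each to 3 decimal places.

0.897 ≤ PN ≤ 1.000

Let p₁ = 0.73, p₀ = 0.0753.
Under exogeneity alone the bounds on PN are max{0,(p₁−p₀)/p₁} ≤ PN ≤ min{1,(1−p₀)/p₁}.
  lower = (p₁ − p₀)/p₁ = 0.6547 / 0.73 ≈ 0.8968
  upper = min{1, (1 − p₀)/p₁} = 0.9247 / 0.73 ≈ 1.2667 → capped at 1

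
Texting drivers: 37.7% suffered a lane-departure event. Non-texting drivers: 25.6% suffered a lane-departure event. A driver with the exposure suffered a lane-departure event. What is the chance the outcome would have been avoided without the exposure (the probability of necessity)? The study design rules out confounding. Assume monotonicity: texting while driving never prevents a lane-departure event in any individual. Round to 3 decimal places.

p₁ = 0.377, p₀ = 0.256.
Under exogeneity and monotonicity, PN = (p₁ − p₀) / p₁.
PN = (0.377 − 0.256) / 0.377 = 0.121 / 0.377 ≈ 0.3210

PN ≈ 0.321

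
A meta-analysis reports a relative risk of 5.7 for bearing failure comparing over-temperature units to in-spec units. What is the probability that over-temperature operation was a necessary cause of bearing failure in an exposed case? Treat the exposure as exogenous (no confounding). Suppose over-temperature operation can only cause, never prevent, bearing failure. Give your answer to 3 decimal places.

Under exogeneity and monotonicity, PN = (RR − 1) / RR = 1 − 1/RR.
PN = (5.7 − 1) / 5.7 = 4.7 / 5.7 ≈ 0.8246

PN ≈ 0.825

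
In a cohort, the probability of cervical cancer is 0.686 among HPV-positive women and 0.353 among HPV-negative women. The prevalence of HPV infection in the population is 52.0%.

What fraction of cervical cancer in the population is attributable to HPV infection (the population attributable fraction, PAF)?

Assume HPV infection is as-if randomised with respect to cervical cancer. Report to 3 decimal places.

PAF ≈ 0.329

Let p₁ = 0.686, p₀ = 0.353.
Overall risk P(Y=1) = π·p₁ + (1−π)·p₀ = 0.52×0.686 + 0.48×0.353 = 0.52616.
Under exogeneity, PAF = [P(Y=1) − p₀] / P(Y=1).
PAF = (0.52616 − 0.353) / 0.52616 ≈ 0.3291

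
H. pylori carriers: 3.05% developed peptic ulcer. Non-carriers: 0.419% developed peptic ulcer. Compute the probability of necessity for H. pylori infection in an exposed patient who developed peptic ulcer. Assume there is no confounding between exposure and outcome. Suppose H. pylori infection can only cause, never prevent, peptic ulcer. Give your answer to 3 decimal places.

PN ≈ 0.863

p₁ = 0.0305, p₀ = 0.00419.
Under exogeneity and monotonicity, PN = (p₁ − p₀) / p₁.
PN = (0.0305 − 0.00419) / 0.0305 = 0.02631 / 0.0305 ≈ 0.8626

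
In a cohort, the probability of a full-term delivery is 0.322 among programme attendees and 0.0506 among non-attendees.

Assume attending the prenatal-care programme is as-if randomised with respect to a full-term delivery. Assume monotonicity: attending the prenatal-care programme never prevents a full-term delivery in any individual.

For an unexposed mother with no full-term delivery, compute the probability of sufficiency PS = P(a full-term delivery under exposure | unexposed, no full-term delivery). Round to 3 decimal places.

Let p₁ = 0.322, p₀ = 0.0506.
Under exogeneity and monotonicity, PS = (p₁ − p₀) / (1 − p₀).
PS = (0.322 − 0.0506) / (1 − 0.0506) = 0.2714 / 0.9494 ≈ 0.2859

PS ≈ 0.286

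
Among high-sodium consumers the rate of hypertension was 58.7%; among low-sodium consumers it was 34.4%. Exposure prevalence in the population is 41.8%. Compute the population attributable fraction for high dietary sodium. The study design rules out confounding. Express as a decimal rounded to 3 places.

p₁ = 0.587, p₀ = 0.344.
Overall risk P(Y=1) = π·p₁ + (1−π)·p₀ = 0.418×0.587 + 0.582×0.344 = 0.44557.
Under exogeneity, PAF = [P(Y=1) − p₀] / P(Y=1).
PAF = (0.44557 − 0.344) / 0.44557 ≈ 0.2280

PAF ≈ 0.228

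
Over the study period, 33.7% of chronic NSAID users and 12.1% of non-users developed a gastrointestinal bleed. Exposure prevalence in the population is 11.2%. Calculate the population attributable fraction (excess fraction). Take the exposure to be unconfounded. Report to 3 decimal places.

p₁ = 0.337, p₀ = 0.121.
Overall risk P(Y=1) = π·p₁ + (1−π)·p₀ = 0.112×0.337 + 0.888×0.121 = 0.14519.
Under exogeneity, PAF = [P(Y=1) − p₀] / P(Y=1).
PAF = (0.14519 − 0.121) / 0.14519 ≈ 0.1666

PAF ≈ 0.167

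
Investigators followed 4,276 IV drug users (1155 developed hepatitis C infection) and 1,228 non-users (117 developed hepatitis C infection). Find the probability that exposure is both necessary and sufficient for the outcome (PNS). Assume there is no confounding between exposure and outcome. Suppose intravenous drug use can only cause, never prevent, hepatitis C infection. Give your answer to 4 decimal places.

p₁ = P(outcome | exposed) = 1155/4276 = 0.27011
p₀ = P(outcome | unexposed) = 117/1228 = 0.095277
Under exogeneity and monotonicity, PNS = p₁ − p₀.
PNS = 0.27011 − 0.095277 = 0.17484

PNS ≈ 0.1748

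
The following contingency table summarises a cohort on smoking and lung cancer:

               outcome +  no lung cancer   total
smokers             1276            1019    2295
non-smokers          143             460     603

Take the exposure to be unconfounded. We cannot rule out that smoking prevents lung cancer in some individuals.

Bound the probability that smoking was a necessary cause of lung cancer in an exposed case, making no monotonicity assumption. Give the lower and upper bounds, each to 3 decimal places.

0.573 ≤ PN ≤ 1.000

p₁ = P(outcome | exposed) = 1276/2295 = 0.55599
p₀ = P(outcome | unexposed) = 143/603 = 0.23715
Under exogeneity alone the bounds on PN are max{0,(p₁−p₀)/p₁} ≤ PN ≤ min{1,(1−p₀)/p₁}.
  lower = (p₁ − p₀)/p₁ = 0.31884 / 0.55599 ≈ 0.5735
  upper = min{1, (1 − p₀)/p₁} = 0.76285 / 0.55599 ≈ 1.3721 → capped at 1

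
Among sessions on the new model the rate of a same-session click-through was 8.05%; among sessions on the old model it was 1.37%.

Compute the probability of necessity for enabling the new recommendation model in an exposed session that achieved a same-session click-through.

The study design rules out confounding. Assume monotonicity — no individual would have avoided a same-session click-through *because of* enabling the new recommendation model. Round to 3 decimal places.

PN ≈ 0.830

p₁ = 0.0805, p₀ = 0.0137.
Under exogeneity and monotonicity, PN = (p₁ − p₀) / p₁.
PN = (0.0805 − 0.0137) / 0.0805 = 0.0668 / 0.0805 ≈ 0.8298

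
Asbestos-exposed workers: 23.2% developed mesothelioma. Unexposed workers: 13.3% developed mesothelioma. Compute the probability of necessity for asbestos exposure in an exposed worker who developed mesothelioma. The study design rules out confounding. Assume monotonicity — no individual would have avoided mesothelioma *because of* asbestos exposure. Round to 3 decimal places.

PN ≈ 0.427

p₁ = 0.232, p₀ = 0.133.
Under exogeneity and monotonicity, PN = (p₁ − p₀) / p₁.
PN = (0.232 − 0.133) / 0.232 = 0.099 / 0.232 ≈ 0.4267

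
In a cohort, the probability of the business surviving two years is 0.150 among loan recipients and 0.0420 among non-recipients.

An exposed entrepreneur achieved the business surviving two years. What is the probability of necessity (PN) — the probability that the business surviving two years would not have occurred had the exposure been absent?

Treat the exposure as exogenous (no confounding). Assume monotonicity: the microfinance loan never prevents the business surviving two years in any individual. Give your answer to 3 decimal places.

Let p₁ = 0.15, p₀ = 0.042.
Under exogeneity and monotonicity, PN = (p₁ − p₀) / p₁.
PN = (0.15 − 0.042) / 0.15 = 0.108 / 0.15 ≈ 0.7200

PN ≈ 0.720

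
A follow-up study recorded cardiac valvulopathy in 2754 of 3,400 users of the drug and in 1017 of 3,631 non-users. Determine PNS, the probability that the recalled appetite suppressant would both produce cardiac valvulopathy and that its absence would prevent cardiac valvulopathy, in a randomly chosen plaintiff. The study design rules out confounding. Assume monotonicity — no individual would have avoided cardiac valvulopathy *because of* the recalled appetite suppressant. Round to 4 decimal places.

p₁ = P(outcome | exposed) = 2754/3400 = 0.81
p₀ = P(outcome | unexposed) = 1017/3631 = 0.28009
Under exogeneity and monotonicity, PNS = p₁ − p₀.
PNS = 0.81 − 0.28009 = 0.52991

PNS ≈ 0.5299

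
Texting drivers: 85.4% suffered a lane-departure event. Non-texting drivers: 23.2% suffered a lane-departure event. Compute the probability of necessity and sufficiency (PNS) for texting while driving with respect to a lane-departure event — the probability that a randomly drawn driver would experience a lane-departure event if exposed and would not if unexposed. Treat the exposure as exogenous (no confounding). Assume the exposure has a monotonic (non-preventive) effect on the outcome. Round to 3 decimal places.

PNS ≈ 0.622

p₁ = 0.854, p₀ = 0.232.
Under exogeneity and monotonicity, PNS = p₁ − p₀.
PNS = 0.854 − 0.232 = 0.622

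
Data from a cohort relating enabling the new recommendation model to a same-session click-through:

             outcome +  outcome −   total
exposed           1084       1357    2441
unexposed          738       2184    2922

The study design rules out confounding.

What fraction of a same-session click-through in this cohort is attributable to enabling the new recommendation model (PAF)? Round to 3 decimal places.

p₁ = P(outcome | exposed) = 1084/2441 = 0.44408
p₀ = P(outcome | unexposed) = 738/2922 = 0.25257
Exposure prevalence π = 2441/5363 = 0.45516; overall risk P(Y=1) = 0.33974.
Under exogeneity, PAF = [P(Y=1) − p₀]/P(Y=1).
PAF = (0.33974 − 0.25257) / 0.33974 ≈ 0.2566

PAF ≈ 0.257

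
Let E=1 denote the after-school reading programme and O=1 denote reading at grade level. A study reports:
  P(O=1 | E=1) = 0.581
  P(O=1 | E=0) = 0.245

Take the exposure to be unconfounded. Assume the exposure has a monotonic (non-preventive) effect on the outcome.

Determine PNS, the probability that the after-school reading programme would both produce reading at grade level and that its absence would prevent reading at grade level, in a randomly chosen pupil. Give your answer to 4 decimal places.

Let p₁ = 0.581, p₀ = 0.245.
Under exogeneity and monotonicity, PNS = p₁ − p₀.
PNS = 0.581 − 0.245 = 0.336

PNS ≈ 0.3360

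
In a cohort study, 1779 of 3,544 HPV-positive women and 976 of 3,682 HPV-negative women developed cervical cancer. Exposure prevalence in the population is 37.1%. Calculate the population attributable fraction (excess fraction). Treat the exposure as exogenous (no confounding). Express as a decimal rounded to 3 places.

PAF ≈ 0.249

p₁ = P(outcome | exposed) = 1779/3544 = 0.50198
p₀ = P(outcome | unexposed) = 976/3682 = 0.26507
Overall risk P(Y=1) = π·p₁ + (1−π)·p₀ = 0.371×0.50198 + 0.629×0.26507 = 0.35296.
Under exogeneity, PAF = [P(Y=1) − p₀] / P(Y=1).
PAF = (0.35296 − 0.26507) / 0.35296 ≈ 0.2490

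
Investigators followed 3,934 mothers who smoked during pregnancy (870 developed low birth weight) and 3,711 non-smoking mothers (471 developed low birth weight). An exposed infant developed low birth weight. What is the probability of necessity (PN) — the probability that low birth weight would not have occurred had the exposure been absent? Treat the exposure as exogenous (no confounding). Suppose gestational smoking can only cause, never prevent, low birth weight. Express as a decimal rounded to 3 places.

PN ≈ 0.426

p₁ = P(outcome | exposed) = 870/3934 = 0.22115
p₀ = P(outcome | unexposed) = 471/3711 = 0.12692
Under exogeneity and monotonicity, PN = (p₁ − p₀) / p₁.
PN = (0.22115 − 0.12692) / 0.22115 = 0.094229 / 0.22115 ≈ 0.4261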